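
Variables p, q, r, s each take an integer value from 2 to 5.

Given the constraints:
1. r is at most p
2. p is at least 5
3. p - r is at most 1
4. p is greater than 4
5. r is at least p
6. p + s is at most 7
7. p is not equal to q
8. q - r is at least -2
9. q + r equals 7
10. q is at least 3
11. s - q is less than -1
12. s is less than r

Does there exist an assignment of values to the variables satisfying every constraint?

From constraint 10: q ≥ 3. From constraints 2 and 5: r ≥ p ≥ 5. Hence q + r ≥ 8. But constraint 9 requires q + r = 7, and 7 < 8. Contradiction.

Unsatisfiable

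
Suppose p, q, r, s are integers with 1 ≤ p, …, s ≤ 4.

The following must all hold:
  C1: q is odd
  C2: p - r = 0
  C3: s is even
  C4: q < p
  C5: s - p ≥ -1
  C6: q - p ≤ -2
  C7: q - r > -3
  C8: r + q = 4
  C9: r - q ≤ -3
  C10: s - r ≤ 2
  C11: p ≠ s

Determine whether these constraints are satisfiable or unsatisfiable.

Unsatisfiable

Constraints 5, 6, 9, and 10 give r − s ≥ -2, s − p ≥ -1, p − q ≥ 2, q − r ≥ 3.
Adding all 4 inequalities: the left sides telescope to 0, and the right sides sum to (-2) + (-1) + 2 + 3 = 2. So 0 ≥ 2, which is false.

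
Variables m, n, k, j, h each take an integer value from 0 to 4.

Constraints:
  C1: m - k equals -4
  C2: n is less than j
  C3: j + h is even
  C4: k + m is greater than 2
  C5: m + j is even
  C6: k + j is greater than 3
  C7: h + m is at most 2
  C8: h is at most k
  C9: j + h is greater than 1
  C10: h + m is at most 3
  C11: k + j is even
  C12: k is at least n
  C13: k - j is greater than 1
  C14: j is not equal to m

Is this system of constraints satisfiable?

Satisfiable

Try m = 0, n = 0, k = 4, j = 2, h = 2.
Check constraint 1: m - k = -4; constraint 4: k + m = 4. The remaining constraints are straightforward to verify.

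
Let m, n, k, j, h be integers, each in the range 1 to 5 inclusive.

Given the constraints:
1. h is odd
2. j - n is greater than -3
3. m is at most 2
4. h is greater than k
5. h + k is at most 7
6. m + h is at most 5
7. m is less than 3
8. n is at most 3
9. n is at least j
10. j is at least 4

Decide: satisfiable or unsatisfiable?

From constraint 10: j ≥ 4. From constraints 8 and 9: j ≤ n and n ≤ 3, so j ≤ 3. But 3 < 4, so no value of j works.

Unsatisfiable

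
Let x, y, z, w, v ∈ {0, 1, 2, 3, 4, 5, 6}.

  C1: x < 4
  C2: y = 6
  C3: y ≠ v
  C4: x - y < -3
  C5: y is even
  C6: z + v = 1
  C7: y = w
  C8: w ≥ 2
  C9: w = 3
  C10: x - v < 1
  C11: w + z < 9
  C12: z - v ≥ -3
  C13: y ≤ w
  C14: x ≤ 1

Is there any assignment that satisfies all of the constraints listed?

Unsatisfiable

Constraint 2 fixes y = 6 and constraint 9 fixes w = 3, but constraint 7 requires y = w. Since 6 ≠ 3, contradiction.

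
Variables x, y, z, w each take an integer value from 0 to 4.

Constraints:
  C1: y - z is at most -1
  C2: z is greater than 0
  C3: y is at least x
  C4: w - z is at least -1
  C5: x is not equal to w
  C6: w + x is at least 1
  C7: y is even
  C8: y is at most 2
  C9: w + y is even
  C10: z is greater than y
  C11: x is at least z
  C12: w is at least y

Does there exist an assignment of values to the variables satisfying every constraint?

Constraints 3, 10, and 11 give x ≤ y, y < z, z ≤ x. Chaining: x ≤ y < z ≤ x, which forces x < x — impossible.

Unsatisfiable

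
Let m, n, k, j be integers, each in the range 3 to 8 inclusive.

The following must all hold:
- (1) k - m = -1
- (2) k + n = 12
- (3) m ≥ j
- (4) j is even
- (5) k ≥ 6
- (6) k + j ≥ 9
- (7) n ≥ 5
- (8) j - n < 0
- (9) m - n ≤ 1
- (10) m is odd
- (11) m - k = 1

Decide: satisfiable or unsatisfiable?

Satisfiable

Take m = 7, n = 6, k = 6, j = 4. Then constraint 1: k - m = -1; constraint 2: k + n = 12, and every other listed constraint is also met.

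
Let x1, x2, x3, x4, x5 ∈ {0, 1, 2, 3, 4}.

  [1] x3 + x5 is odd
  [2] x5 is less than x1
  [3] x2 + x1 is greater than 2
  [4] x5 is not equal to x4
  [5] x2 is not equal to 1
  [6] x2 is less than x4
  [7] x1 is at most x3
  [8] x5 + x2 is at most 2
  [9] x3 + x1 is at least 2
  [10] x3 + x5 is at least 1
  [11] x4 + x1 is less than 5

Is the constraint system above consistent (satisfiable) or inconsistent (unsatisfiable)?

Setting (x1, x2, x3, x4, x5) = (1, 2, 3, 3, 0) satisfies everything: constraint 3: x2 + x1 = 3; constraint 8: x5 + x2 = 2, and the others follow.

Satisfiable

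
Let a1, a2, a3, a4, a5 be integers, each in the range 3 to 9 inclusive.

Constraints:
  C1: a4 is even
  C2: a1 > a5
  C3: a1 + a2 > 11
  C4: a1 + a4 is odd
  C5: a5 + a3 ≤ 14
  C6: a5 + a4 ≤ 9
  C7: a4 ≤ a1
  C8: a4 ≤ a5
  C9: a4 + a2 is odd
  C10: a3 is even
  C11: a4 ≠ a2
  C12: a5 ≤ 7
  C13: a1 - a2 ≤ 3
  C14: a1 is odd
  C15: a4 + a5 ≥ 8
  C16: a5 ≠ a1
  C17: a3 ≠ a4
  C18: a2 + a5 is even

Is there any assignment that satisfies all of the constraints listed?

Satisfiable

One satisfying assignment is a1 = 7, a2 = 7, a3 = 8, a4 = 4, a5 = 5.
For the less obvious constraints — constraint 3: a1 + a2 = 14; constraint 5: a5 + a3 = 13; constraint 6: a5 + a4 = 9 — and the others hold by inspection.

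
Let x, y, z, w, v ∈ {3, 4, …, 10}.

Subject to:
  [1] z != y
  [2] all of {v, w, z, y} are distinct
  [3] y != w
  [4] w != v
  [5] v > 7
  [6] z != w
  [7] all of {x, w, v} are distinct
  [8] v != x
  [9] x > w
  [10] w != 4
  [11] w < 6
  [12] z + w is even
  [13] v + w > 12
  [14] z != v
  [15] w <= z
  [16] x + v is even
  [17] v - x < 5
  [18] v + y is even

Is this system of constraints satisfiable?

Satisfiable

Setting (x, y, z, w, v) = (6, 4, 9, 3, 10) satisfies everything: constraint 2: values 10, 3, 9, 4 are distinct; constraint 13: v + w = 13; constraint 17: v - x = 4, and the others follow.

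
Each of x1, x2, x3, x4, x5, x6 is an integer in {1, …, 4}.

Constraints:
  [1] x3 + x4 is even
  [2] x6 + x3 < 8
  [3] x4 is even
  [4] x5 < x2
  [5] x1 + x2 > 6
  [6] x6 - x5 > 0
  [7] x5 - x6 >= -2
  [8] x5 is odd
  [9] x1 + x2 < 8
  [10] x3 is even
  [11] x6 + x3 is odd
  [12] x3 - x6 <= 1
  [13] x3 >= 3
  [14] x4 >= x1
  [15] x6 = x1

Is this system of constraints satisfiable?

Take x1 = 3, x2 = 4, x3 = 4, x4 = 4, x5 = 1, x6 = 3. Then constraint 2: x6 + x3 = 7; constraint 5: x1 + x2 = 7, and every other listed constraint is also met.

Satisfiable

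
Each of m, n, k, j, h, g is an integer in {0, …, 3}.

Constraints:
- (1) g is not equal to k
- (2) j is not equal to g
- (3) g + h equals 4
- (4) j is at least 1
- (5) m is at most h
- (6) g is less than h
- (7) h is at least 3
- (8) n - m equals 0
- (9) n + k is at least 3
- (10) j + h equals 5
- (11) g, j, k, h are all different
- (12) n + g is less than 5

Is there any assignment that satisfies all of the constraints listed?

Satisfiable

Take m = 3, n = 3, k = 0, j = 2, h = 3, g = 1. Then constraint 3: g + h = 4; constraint 8: n - m = 0; constraint 9: n + k = 3, and every other listed constraint is also met.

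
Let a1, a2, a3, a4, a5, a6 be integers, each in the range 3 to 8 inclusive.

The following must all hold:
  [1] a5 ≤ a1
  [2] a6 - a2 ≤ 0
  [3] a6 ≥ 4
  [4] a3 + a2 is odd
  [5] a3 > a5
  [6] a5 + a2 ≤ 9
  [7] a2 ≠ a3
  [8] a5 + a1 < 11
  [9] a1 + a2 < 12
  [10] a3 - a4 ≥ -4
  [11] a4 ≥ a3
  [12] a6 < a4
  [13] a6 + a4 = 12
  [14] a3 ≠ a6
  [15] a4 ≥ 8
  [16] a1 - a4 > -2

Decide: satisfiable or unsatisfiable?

Satisfiable

Try a1 = 7, a2 = 4, a3 = 7, a4 = 8, a5 = 3, a6 = 4.
Check constraint 2: a6 - a2 = 0; constraint 6: a5 + a2 = 7. The remaining constraints are straightforward to verify.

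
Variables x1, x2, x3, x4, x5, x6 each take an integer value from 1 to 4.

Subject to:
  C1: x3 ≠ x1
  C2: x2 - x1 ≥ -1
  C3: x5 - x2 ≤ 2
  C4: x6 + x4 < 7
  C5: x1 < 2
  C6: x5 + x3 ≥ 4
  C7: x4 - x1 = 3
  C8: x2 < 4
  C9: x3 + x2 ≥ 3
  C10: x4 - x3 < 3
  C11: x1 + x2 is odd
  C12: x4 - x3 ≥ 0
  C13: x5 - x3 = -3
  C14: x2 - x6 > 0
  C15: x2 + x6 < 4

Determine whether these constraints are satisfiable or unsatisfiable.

Satisfiable

One satisfying assignment is x1 = 1, x2 = 2, x3 = 4, x4 = 4, x5 = 1, x6 = 1.
For the less obvious constraints — constraint 2: x2 - x1 = 1; constraint 3: x5 - x2 = -1; constraint 4: x6 + x4 = 5 — and the others hold by inspection.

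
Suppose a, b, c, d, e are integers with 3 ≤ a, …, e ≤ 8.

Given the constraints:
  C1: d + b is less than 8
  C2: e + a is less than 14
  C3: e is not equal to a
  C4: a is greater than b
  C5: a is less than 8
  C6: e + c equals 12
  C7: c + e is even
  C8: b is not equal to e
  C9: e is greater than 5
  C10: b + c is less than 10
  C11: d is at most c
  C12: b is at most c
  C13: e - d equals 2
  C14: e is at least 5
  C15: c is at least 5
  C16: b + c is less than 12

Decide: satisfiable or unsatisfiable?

Satisfiable

Try a = 7, b = 3, c = 6, d = 4, e = 6.
Check constraint 1: d + b = 7; constraint 2: e + a = 13. The remaining constraints are straightforward to verify.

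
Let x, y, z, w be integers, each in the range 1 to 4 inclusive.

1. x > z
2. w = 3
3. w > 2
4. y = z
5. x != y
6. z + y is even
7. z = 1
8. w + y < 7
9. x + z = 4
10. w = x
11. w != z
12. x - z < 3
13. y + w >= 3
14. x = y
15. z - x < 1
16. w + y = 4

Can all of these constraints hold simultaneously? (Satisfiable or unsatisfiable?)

Constraint 2 fixes w = 3 and constraint 7 fixes z = 1. Constraints 4, 10, and 14 give w = x = y = z, so w = z. But 3 ≠ 1 — contradiction.

Unsatisfiable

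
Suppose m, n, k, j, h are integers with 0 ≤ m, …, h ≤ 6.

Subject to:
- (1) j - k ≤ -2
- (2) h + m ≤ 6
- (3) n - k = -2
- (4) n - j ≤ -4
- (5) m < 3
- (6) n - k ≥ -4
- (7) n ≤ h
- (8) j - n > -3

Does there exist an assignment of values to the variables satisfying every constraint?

Constraints 1, 4, and 6 give j − n ≥ 4, n − k ≥ -4, k − j ≥ 2.
Adding all 3 inequalities: the left sides telescope to 0, and the right sides sum to 4 + (-4) + 2 = 2. So 0 ≥ 2, which is false.

Unsatisfiable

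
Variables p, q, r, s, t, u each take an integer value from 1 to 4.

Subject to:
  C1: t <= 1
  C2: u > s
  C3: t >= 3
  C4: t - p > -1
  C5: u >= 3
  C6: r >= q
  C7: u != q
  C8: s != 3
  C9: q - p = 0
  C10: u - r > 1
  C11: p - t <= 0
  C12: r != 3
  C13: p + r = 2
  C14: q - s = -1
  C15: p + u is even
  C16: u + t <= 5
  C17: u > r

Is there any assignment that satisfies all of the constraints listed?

From constraint 5: u ≥ 3. From constraint 3: t ≥ 3. Hence u + t ≥ 6. But constraint 16 requires u + t ≤ 5, and 5 < 6. Contradiction.

Unsatisfiable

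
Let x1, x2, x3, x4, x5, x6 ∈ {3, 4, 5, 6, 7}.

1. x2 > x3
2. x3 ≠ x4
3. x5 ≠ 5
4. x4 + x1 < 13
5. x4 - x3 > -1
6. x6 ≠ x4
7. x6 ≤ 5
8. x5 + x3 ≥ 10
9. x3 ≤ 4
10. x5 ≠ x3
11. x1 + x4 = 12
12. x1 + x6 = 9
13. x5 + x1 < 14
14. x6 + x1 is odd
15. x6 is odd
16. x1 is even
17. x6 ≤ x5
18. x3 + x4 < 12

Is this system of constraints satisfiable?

The assignment x1 = 6, x2 = 6, x3 = 4, x4 = 6, x5 = 7, x6 = 3 works:
  constraint 4 holds since x4 + x1 = 12.
  constraint 5 holds since x4 - x3 = 2.
  constraint 8 holds since x5 + x3 = 11.
The rest check out directly.

Satisfiable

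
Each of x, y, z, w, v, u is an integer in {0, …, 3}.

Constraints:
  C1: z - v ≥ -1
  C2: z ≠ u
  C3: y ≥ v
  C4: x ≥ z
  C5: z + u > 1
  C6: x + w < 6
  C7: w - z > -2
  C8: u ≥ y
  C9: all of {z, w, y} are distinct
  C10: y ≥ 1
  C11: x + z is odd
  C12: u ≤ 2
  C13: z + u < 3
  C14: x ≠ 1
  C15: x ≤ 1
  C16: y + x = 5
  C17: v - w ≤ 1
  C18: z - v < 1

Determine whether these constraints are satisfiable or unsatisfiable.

From constraints 8 and 12: y ≤ u ≤ 2. From constraint 15: x ≤ 1. Hence y + x ≤ 3. But constraint 16 requires y + x = 5, and 5 > 3. Contradiction.

Unsatisfiable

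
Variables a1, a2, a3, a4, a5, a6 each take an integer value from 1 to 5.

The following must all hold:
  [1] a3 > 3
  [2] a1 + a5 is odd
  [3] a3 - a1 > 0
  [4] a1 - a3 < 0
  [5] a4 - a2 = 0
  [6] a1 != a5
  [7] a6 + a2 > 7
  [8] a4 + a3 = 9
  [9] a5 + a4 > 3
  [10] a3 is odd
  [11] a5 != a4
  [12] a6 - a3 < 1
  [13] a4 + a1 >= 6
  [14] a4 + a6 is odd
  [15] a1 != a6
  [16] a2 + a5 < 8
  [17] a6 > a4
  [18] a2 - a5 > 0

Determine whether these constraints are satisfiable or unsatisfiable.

One satisfying assignment is a1 = 3, a2 = 4, a3 = 5, a4 = 4, a5 = 2, a6 = 5.
For the less obvious constraints — constraint 3: a3 - a1 = 2; constraint 4: a1 - a3 = -2 — and the others hold by inspection.

Satisfiable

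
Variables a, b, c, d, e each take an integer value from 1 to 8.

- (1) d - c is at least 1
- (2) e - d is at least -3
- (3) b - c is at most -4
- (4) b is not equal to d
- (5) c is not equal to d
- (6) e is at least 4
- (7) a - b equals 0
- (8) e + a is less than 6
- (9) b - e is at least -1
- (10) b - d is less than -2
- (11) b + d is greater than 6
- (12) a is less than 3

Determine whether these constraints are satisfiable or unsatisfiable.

Unsatisfiable

Constraints 1, 2, 3, and 9 give d − c ≥ 1, c − b ≥ 4, b − e ≥ -1, e − d ≥ -3.
Adding all 4 inequalities: the left sides telescope to 0, and the right sides sum to 1 + 4 + (-1) + (-3) = 1. So 0 ≥ 1, which is false.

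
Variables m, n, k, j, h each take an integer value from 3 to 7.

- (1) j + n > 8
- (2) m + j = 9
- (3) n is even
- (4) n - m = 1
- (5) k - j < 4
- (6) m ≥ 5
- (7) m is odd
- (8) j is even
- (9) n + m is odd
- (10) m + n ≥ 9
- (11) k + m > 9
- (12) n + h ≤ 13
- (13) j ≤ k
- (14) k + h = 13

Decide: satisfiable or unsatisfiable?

The assignment m = 5, n = 6, k = 7, j = 4, h = 6 works:
  constraint 1 holds since j + n = 10.
  constraint 2 holds since m + j = 9.
The rest check out directly.

Satisfiable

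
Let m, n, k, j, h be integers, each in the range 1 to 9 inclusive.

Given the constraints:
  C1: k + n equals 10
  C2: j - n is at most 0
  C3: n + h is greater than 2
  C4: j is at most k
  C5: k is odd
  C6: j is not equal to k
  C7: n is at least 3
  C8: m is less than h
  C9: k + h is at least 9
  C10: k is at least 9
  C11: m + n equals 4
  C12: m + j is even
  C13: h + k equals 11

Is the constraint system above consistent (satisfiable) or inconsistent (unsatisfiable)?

Unsatisfiable

From constraint 10: k ≥ 9. From constraint 7: n ≥ 3. Hence k + n ≥ 12. But constraint 1 requires k + n = 10, and 10 < 12. Contradiction.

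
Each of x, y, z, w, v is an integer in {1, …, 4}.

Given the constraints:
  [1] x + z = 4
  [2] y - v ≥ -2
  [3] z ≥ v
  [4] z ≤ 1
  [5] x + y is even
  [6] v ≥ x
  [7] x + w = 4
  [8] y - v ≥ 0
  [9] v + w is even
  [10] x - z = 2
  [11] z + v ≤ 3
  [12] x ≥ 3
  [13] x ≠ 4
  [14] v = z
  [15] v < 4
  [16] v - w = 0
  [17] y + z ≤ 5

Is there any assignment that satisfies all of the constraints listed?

Unsatisfiable

From constraints 6 and 12: v ≥ x and x ≥ 3, so v ≥ 3. From constraints 3 and 4: v ≤ z and z ≤ 1, so v ≤ 1. But 1 < 3, so no value of v works.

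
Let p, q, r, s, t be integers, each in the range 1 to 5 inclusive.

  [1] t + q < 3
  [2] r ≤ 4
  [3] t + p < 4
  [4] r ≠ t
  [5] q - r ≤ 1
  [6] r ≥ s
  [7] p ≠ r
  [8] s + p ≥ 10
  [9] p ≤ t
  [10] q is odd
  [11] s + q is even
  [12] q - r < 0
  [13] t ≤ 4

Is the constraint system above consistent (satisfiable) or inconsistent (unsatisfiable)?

From constraints 2 and 6: s ≤ r ≤ 4. From constraints 9 and 13: p ≤ t ≤ 4. Hence s + p ≤ 8. But constraint 8 requires s + p ≥ 10, and 10 > 8. Contradiction.

Unsatisfiable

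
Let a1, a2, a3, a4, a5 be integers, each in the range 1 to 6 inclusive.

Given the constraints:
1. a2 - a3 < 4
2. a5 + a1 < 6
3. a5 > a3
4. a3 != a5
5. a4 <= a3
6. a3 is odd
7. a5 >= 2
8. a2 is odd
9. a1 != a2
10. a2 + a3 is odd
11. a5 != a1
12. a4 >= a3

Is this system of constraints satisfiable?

Unsatisfiable

Constraint 8 makes a2 odd and constraint 6 makes a3 odd, so a2 + a3 must be even. Constraint 10 says a2 + a3 is odd — contradiction.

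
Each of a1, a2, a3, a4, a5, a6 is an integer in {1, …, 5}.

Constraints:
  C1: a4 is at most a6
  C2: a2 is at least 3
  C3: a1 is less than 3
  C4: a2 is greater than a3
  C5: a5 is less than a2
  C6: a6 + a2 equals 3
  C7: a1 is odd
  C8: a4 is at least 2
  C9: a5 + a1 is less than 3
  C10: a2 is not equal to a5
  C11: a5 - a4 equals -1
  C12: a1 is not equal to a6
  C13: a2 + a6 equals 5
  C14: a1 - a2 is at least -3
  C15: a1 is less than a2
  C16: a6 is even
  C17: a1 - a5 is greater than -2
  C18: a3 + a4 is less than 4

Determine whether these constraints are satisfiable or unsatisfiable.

From constraints 1 and 8: a6 ≥ a4 ≥ 2. From constraint 2: a2 ≥ 3. Hence a6 + a2 ≥ 5. But constraint 6 requires a6 + a2 = 3, and 3 < 5. Contradiction.

Unsatisfiable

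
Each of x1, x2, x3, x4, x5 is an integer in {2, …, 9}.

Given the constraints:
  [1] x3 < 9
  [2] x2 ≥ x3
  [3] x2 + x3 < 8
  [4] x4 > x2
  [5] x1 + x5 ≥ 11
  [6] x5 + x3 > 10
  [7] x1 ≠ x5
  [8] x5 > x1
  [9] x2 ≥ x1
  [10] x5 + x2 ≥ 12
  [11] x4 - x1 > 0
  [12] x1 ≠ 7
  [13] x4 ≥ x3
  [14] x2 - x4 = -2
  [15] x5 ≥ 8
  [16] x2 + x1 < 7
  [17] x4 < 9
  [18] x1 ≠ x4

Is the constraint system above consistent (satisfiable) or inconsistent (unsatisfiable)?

Try x1 = 2, x2 = 3, x3 = 2, x4 = 5, x5 = 9.
Check constraint 3: x2 + x3 = 5; constraint 5: x1 + x5 = 11; constraint 6: x5 + x3 = 11. The remaining constraints are straightforward to verify.

Satisfiable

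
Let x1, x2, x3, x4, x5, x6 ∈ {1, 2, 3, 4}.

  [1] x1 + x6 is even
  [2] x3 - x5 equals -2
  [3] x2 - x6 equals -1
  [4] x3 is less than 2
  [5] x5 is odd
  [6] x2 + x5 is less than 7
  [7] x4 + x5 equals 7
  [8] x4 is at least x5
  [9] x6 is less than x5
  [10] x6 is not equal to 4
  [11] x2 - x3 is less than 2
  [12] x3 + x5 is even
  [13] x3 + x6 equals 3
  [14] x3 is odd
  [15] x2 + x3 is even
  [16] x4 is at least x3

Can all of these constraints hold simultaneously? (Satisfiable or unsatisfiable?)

The assignment x1 = 4, x2 = 1, x3 = 1, x4 = 4, x5 = 3, x6 = 2 works:
  constraint 2 holds since x3 - x5 = -2.
  constraint 3 holds since x2 - x6 = -1.
  constraint 6 holds since x2 + x5 = 4.
The rest check out directly.

Satisfiable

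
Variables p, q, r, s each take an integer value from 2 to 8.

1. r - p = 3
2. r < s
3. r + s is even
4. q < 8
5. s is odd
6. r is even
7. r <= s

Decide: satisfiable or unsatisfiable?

Constraint 6 makes r even and constraint 5 makes s odd, so r + s must be odd. Constraint 3 says r + s is even — contradiction.

Unsatisfiable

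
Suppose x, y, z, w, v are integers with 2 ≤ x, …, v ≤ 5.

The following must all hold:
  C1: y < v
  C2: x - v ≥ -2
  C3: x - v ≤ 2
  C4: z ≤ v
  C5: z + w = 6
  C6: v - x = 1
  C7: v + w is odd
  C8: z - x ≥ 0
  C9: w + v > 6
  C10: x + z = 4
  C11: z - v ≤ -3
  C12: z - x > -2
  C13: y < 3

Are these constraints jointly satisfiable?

Unsatisfiable

Constraints 2, 8, and 11 give z − x ≥ 0, x − v ≥ -2, v − z ≥ 3.
Adding all 3 inequalities: the left sides telescope to 0, and the right sides sum to 0 + (-2) + 3 = 1. So 0 ≥ 1, which is false.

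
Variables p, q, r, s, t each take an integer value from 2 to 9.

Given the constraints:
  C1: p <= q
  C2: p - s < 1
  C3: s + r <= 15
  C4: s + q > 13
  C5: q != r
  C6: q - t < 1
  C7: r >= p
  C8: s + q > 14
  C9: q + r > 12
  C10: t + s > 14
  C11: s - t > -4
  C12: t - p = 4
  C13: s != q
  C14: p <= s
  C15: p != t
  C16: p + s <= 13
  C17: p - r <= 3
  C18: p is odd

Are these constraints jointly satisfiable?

Satisfiable

Setting (p, q, r, s, t) = (5, 8, 5, 7, 9) satisfies everything: constraint 2: p - s = -2; constraint 3: s + r = 12; constraint 4: s + q = 15, and the others follow.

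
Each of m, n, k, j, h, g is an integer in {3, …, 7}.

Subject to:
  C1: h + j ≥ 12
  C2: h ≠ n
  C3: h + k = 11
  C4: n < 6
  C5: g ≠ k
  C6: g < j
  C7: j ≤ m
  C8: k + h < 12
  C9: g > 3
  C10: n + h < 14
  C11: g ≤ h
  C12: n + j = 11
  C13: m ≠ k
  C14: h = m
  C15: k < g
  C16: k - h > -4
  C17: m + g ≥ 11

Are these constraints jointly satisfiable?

Satisfiable

Try m = 7, n = 5, k = 4, j = 6, h = 7, g = 5.
Check constraint 1: h + j = 13; constraint 3: h + k = 11; constraint 8: k + h = 11. The remaining constraints are straightforward to verify.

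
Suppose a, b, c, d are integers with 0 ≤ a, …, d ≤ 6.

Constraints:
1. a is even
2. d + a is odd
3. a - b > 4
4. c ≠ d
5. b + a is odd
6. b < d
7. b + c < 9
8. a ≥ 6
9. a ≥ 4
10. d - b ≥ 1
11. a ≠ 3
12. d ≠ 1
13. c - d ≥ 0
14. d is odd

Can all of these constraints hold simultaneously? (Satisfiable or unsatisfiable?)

Satisfiable

Take a = 6, b = 1, c = 6, d = 3. Then constraint 3: a - b = 5; constraint 7: b + c = 7; constraint 10: d - b = 2, and every other listed constraint is also met.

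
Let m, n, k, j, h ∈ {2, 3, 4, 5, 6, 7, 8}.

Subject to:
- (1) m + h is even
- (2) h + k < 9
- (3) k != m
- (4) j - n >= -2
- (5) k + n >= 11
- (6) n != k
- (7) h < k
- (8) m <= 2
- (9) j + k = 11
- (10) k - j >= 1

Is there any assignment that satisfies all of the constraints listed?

Satisfiable

Take m = 2, n = 5, k = 6, j = 5, h = 2. Then constraint 2: h + k = 8; constraint 4: j - n = 0; constraint 5: k + n = 11, and every other listed constraint is also met.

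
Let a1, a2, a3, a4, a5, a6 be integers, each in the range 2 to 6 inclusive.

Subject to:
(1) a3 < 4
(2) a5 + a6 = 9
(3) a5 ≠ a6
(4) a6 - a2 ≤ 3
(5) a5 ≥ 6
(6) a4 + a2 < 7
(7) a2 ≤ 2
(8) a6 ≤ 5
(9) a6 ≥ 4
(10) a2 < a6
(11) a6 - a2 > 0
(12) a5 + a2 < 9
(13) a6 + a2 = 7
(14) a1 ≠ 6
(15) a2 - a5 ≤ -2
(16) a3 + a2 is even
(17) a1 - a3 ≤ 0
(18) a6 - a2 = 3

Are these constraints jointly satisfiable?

From constraint 5: a5 ≥ 6. From constraint 9: a6 ≥ 4. Hence a5 + a6 ≥ 10. But constraint 2 requires a5 + a6 = 9, and 9 < 10. Contradiction.

Unsatisfiable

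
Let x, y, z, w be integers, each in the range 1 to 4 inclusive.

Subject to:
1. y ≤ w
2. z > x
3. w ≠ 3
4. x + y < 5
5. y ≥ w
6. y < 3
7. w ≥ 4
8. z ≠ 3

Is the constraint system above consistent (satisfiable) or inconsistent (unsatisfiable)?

From constraints 5 and 7: y ≥ w and w ≥ 4, so y ≥ 4. From constraint 6: y ≤ 2. But 2 < 4, so no value of y works.

Unsatisfiable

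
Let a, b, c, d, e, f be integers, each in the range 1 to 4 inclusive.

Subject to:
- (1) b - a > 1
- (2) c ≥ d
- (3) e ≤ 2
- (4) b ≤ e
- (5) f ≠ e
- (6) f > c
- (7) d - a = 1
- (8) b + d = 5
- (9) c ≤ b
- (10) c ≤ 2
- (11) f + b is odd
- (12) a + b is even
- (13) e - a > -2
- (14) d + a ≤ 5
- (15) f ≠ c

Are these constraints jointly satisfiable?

Unsatisfiable

From constraints 3 and 4: b ≤ e ≤ 2. From constraints 2 and 10: d ≤ c ≤ 2. Hence b + d ≤ 4. But constraint 8 requires b + d = 5, and 5 > 4. Contradiction.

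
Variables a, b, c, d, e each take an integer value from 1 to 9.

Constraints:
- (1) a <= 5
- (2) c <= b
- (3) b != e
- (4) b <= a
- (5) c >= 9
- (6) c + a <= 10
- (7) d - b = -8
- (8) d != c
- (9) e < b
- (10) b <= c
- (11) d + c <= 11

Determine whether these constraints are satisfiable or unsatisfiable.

Unsatisfiable

From constraints 2 and 5: b ≥ c and c ≥ 9, so b ≥ 9. From constraints 1 and 4: b ≤ a and a ≤ 5, so b ≤ 5. But 5 < 9, so no value of b works.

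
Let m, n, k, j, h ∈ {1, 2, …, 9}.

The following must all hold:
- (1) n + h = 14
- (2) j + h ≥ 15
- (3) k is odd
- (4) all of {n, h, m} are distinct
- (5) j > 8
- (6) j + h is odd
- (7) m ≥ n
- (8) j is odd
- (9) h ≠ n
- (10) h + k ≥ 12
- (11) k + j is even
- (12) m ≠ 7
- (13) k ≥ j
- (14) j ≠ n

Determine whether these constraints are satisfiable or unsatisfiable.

The assignment m = 9, n = 8, k = 9, j = 9, h = 6 works:
  constraint 1 holds since n + h = 14.
  constraint 2 holds since j + h = 15.
  constraint 10 holds since h + k = 15.
The rest check out directly.

Satisfiable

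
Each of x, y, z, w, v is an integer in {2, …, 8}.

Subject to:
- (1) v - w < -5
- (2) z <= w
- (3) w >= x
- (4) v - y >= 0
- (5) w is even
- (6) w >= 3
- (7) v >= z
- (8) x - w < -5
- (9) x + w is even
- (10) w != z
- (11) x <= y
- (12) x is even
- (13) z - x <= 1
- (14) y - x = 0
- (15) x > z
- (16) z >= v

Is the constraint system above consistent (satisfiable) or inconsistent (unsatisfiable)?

Unsatisfiable

Constraints 4, 11, 15, and 16 give y ≤ v, v ≤ z, z < x, x ≤ y. Chaining: y ≤ v ≤ z < x ≤ y, which forces y < y — impossible.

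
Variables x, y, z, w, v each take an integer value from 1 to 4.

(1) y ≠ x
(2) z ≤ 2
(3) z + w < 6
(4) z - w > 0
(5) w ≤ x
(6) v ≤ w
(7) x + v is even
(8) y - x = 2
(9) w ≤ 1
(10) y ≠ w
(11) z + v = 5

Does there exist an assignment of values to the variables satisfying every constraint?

Unsatisfiable

From constraint 2: z ≤ 2. From constraints 6 and 9: v ≤ w ≤ 1. Hence z + v ≤ 3. But constraint 11 requires z + v = 5, and 5 > 3. Contradiction.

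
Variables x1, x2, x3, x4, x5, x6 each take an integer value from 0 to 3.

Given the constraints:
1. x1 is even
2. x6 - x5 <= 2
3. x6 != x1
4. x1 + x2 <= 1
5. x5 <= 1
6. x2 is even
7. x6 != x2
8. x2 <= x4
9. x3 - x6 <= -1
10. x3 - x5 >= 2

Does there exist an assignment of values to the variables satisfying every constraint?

Unsatisfiable

Constraints 2, 9, and 10 give x3 − x5 ≥ 2, x5 − x6 ≥ -2, x6 − x3 ≥ 1.
Adding all 3 inequalities: the left sides telescope to 0, and the right sides sum to 2 + (-2) + 1 = 1. So 0 ≥ 1, which is false.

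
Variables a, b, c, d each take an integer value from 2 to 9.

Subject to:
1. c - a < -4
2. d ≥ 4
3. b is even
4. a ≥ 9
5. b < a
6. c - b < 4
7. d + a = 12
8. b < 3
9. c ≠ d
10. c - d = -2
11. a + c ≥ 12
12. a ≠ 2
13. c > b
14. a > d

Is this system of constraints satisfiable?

Unsatisfiable

From constraint 2: d ≥ 4. From constraint 4: a ≥ 9. Hence d + a ≥ 13. But constraint 7 requires d + a = 12, and 12 < 13. Contradiction.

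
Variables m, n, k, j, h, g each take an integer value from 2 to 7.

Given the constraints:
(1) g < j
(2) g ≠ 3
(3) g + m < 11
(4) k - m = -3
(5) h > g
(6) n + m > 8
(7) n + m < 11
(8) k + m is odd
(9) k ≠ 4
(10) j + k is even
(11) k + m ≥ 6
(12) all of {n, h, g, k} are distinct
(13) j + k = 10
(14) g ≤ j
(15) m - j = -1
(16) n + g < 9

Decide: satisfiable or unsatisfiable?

Setting (m, n, k, j, h, g) = (6, 4, 3, 7, 7, 2) satisfies everything: constraint 3: g + m = 8; constraint 4: k - m = -3, and the others follow.

Satisfiable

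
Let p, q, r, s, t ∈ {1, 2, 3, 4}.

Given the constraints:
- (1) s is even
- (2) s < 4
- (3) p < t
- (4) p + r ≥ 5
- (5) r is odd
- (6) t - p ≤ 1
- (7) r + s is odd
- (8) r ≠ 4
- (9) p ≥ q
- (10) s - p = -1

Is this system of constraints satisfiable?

Satisfiable

Try p = 3, q = 2, r = 3, s = 2, t = 4.
Check constraint 4: p + r = 6; constraint 6: t - p = 1. The remaining constraints are straightforward to verify.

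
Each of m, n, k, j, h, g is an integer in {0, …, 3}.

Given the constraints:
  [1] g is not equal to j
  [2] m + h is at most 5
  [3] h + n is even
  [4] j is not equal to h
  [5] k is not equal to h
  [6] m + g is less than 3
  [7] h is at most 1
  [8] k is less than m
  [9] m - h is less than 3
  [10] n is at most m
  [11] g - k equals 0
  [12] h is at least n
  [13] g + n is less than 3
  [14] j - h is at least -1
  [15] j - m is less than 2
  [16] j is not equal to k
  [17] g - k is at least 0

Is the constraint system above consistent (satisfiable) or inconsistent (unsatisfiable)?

The assignment m = 2, n = 1, k = 0, j = 3, h = 1, g = 0 works:
  constraint 2 holds since m + h = 3.
  constraint 6 holds since m + g = 2.
The rest check out directly.

Satisfiable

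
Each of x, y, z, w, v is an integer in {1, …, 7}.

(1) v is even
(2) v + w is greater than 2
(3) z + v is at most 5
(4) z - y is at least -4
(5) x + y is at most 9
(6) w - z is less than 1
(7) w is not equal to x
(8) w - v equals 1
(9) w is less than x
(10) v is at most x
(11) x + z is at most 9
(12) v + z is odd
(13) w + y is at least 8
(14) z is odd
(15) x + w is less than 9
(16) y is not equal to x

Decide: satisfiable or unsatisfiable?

The assignment x = 4, y = 5, z = 3, w = 3, v = 2 works:
  constraint 2 holds since v + w = 5.
  constraint 3 holds since z + v = 5.
The rest check out directly.

Satisfiable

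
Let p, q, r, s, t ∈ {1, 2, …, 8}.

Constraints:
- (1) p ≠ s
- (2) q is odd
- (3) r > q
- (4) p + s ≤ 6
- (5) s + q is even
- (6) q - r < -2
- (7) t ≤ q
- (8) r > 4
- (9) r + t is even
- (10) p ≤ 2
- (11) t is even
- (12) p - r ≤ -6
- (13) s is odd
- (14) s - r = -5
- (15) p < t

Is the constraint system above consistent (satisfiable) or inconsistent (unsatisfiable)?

Satisfiable

Take p = 1, q = 3, r = 8, s = 3, t = 2. Then constraint 4: p + s = 4; constraint 6: q - r = -5; constraint 12: p - r = -7, and every other listed constraint is also met.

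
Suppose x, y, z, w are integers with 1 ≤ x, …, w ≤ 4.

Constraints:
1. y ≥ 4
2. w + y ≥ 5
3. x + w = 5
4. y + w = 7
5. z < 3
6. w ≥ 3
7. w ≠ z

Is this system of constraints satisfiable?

Satisfiable

Take x = 2, y = 4, z = 1, w = 3. Then constraint 2: w + y = 7; constraint 3: x + w = 5; constraint 4: y + w = 7, and every other listed constraint is also met.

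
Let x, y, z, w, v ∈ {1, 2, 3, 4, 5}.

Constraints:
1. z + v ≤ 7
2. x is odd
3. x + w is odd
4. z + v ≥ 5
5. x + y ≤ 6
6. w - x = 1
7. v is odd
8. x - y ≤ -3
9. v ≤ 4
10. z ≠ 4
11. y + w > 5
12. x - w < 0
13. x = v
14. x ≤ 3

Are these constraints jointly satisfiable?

Satisfiable

Try x = 1, y = 4, z = 5, w = 2, v = 1.
Check constraint 1: z + v = 6; constraint 4: z + v = 6. The remaining constraints are straightforward to verify.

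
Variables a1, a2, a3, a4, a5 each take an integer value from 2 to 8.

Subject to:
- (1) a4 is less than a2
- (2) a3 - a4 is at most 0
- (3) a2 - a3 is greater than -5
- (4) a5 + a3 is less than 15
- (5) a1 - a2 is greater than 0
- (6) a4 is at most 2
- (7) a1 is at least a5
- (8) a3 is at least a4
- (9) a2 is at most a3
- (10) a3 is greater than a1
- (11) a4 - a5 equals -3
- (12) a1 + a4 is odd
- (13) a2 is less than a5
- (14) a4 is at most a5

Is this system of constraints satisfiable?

Constraints 1, 2, 7, 10, and 13 give a1 < a3, a3 ≤ a4, a4 < a2, a2 < a5, a5 ≤ a1. Chaining: a1 < a3 ≤ a4 < a2 < a5 ≤ a1, which forces a1 < a1 — impossible.

Unsatisfiable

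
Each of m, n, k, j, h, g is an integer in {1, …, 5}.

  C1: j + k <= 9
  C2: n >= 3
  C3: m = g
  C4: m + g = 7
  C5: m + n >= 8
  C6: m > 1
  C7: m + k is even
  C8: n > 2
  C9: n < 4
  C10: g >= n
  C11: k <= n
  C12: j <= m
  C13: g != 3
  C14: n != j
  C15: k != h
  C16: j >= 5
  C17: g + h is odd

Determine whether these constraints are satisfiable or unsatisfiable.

Unsatisfiable

From constraints 12 and 16: m ≥ j ≥ 5. From constraints 2 and 10: g ≥ n ≥ 3. Hence m + g ≥ 8. But constraint 4 requires m + g = 7, and 7 < 8. Contradiction.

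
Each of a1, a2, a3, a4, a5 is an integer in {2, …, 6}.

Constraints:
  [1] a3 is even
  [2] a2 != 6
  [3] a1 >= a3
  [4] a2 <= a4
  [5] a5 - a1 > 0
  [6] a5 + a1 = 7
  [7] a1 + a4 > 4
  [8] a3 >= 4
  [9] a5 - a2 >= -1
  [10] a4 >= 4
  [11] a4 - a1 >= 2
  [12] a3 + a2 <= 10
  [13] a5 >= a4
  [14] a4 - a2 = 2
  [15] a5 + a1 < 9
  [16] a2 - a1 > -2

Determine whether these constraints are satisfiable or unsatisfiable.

Unsatisfiable

From constraints 10 and 13: a5 ≥ a4 ≥ 4. From constraints 3 and 8: a1 ≥ a3 ≥ 4. Hence a5 + a1 ≥ 8. But constraint 6 requires a5 + a1 = 7, and 7 < 8. Contradiction.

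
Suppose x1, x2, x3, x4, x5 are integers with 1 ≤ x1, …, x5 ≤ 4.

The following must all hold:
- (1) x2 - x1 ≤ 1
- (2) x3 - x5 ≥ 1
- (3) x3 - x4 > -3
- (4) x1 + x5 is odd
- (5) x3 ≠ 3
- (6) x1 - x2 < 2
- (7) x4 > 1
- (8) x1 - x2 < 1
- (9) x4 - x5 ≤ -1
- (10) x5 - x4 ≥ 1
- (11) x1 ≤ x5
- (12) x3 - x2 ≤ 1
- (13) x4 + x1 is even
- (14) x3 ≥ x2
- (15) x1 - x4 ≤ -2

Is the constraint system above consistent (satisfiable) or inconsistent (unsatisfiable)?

Unsatisfiable

Constraints 1, 2, 9, 12, and 15 give x1 − x2 ≥ -1, x2 − x3 ≥ -1, x3 − x5 ≥ 1, x5 − x4 ≥ 1, x4 − x1 ≥ 2.
Adding all 5 inequalities: the left sides telescope to 0, and the right sides sum to (-1) + (-1) + 1 + 1 + 2 = 2. So 0 ≥ 2, which is false.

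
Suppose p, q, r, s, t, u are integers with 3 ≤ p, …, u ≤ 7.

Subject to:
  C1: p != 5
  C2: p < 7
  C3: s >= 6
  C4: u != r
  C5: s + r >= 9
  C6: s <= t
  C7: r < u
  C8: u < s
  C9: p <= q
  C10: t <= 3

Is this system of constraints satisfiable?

Unsatisfiable

From constraints 3 and 6: t ≥ s and s ≥ 6, so t ≥ 6. From constraint 10: t ≤ 3. But 3 < 6, so no value of t works.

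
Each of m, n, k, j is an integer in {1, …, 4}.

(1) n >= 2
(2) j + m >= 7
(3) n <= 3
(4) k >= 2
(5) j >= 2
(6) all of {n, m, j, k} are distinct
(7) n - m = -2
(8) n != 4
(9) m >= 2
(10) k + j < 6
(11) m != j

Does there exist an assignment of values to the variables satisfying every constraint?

Constraints 1, 4, 5, and 9 confine each of n, m, j, k to the 3 values {2, …, 4} (the domain already gives each ≤ 4).
Constraint 6 requires all 4 of them to be distinct, but only 3 values are available — impossible by the pigeonhole principle.

Unsatisfiable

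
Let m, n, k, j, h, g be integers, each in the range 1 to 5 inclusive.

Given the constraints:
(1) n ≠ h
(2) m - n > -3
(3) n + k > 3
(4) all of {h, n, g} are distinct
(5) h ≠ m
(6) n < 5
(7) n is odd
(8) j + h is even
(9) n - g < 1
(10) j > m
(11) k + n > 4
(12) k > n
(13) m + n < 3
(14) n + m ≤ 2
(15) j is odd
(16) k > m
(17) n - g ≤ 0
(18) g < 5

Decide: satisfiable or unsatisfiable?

The assignment m = 1, n = 1, k = 4, j = 5, h = 3, g = 2 works:
  constraint 2 holds since m - n = 0.
  constraint 3 holds since n + k = 5.
  constraint 9 holds since n - g = -1.
The rest check out directly.

Satisfiable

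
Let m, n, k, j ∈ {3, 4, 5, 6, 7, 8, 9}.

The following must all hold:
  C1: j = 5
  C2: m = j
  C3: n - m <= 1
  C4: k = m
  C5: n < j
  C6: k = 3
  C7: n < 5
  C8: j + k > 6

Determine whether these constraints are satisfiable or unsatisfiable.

Unsatisfiable

Constraint 6 fixes k = 3 and constraint 1 fixes j = 5. Constraints 2 and 4 give k = m = j, so k = j. But 3 ≠ 5 — contradiction.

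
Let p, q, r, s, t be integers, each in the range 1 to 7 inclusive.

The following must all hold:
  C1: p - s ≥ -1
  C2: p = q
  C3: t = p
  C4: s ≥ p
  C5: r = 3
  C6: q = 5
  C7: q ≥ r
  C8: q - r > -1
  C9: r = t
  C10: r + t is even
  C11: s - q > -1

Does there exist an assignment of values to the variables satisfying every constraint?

Constraint 5 fixes r = 3 and constraint 6 fixes q = 5. Constraints 2, 3, and 9 give r = t = p = q, so r = q. But 3 ≠ 5 — contradiction.

Unsatisfiable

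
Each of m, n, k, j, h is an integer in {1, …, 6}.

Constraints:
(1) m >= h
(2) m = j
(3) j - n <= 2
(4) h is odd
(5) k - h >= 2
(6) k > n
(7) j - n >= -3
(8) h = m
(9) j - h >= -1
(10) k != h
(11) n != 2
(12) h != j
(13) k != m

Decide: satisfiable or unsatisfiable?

Unsatisfiable

From constraints 2 and 8, h = m = j, so h = j. But constraint 12 says h ≠ j. Contradiction.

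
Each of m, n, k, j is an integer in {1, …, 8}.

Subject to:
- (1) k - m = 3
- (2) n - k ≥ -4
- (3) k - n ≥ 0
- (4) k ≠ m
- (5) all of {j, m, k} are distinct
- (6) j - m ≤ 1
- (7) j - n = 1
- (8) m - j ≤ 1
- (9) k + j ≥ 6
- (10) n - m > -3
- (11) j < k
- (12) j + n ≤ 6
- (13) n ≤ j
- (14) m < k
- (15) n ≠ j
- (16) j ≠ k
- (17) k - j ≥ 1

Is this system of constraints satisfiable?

Satisfiable

One satisfying assignment is m = 2, n = 2, k = 5, j = 3.
For the less obvious constraints — constraint 1: k - m = 3; constraint 2: n - k = -3; constraint 3: k - n = 3 — and the others hold by inspection.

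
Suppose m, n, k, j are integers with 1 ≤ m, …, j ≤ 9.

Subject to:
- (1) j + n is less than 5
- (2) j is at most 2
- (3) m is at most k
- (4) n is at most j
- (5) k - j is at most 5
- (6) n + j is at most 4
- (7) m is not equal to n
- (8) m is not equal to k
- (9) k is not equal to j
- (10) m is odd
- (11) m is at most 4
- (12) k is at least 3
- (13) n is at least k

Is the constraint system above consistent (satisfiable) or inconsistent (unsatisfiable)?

From constraints 12 and 13: n ≥ k and k ≥ 3, so n ≥ 3. From constraints 2 and 4: n ≤ j and j ≤ 2, so n ≤ 2. But 2 < 3, so no value of n works.

Unsatisfiable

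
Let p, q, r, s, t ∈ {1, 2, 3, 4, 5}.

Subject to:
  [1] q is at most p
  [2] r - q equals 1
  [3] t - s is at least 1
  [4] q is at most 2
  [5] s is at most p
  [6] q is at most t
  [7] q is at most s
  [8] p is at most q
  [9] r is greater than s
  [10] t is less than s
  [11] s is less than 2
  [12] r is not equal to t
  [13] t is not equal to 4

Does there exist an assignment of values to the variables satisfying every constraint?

Constraints 5, 6, 8, and 10 give q ≤ t, t < s, s ≤ p, p ≤ q. Chaining: q ≤ t < s ≤ p ≤ q, which forces q < q — impossible.

Unsatisfiable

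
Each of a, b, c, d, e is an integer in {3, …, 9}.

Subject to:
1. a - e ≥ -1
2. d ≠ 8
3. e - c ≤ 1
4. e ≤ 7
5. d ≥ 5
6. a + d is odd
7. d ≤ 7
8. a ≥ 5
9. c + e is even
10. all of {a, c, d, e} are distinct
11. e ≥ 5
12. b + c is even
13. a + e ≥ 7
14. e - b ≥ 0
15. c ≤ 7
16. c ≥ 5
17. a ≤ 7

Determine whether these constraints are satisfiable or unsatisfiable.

Constraints 4, 5, 7, 8, 11, 15, 16, and 17 confine each of a, c, d, e to the 3 values {5, …, 7}.
Constraint 10 requires all 4 of them to be distinct, but only 3 values are available — impossible by the pigeonhole principle.

Unsatisfiable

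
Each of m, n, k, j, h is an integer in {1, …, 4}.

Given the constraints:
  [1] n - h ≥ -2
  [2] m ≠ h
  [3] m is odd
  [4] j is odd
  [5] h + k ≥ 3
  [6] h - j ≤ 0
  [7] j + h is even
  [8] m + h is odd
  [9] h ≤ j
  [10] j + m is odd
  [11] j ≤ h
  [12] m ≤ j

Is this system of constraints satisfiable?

Unsatisfiable

Constraint 4 makes j odd and constraint 3 makes m odd, so j + m must be even. Constraint 10 says j + m is odd — contradiction.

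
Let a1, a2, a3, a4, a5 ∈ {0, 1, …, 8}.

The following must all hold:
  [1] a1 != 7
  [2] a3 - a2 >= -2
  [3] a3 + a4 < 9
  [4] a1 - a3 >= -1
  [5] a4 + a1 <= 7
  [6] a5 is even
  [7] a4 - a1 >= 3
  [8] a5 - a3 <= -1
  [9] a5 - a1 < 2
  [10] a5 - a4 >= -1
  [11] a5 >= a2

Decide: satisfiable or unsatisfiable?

Constraints 4, 7, 8, and 10 give a5 − a4 ≥ -1, a4 − a1 ≥ 3, a1 − a3 ≥ -1, a3 − a5 ≥ 1.
Adding all 4 inequalities: the left sides telescope to 0, and the right sides sum to (-1) + 3 + (-1) + 1 = 2. So 0 ≥ 2, which is false.

Unsatisfiable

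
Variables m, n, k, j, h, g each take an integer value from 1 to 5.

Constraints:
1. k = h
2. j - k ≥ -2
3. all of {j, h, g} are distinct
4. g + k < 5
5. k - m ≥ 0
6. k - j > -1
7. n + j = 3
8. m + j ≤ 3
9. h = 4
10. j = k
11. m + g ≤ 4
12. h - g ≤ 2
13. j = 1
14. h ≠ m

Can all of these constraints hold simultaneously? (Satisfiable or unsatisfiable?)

Unsatisfiable

Constraint 13 fixes j = 1 and constraint 9 fixes h = 4. Constraints 1 and 10 give j = k = h, so j = h. But 1 ≠ 4 — contradiction.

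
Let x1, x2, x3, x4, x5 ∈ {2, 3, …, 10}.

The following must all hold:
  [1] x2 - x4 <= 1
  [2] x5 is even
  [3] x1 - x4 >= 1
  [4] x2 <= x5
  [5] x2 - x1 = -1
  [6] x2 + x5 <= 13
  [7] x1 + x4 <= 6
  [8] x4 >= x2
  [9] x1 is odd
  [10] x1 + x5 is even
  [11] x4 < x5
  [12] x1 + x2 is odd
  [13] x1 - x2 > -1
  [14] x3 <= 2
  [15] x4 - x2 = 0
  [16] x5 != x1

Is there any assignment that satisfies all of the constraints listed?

Constraint 9 makes x1 odd and constraint 2 makes x5 even, so x1 + x5 must be odd. Constraint 10 says x1 + x5 is even — contradiction.

Unsatisfiable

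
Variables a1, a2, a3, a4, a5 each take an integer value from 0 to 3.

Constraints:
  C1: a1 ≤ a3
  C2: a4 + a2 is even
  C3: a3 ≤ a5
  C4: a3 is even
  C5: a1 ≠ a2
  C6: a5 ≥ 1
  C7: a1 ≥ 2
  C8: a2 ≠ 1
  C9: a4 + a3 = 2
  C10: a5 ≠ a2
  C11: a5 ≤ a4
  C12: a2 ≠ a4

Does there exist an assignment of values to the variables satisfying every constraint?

From constraints 6 and 11: a4 ≥ a5 ≥ 1. From constraints 1 and 7: a3 ≥ a1 ≥ 2. Hence a4 + a3 ≥ 3. But constraint 9 requires a4 + a3 = 2, and 2 < 3. Contradiction.

Unsatisfiable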